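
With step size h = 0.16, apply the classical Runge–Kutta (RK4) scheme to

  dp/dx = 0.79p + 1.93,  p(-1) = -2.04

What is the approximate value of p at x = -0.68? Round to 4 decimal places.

-1.9241

RK4: k1 = f(x_n, p_n); k2 = f(x_n + h/2, p_n + (h/2)·k1); k3 = f(x_n + h/2, p_n + (h/2)·k2); k4 = f(x_n + h, p_n + h·k3); p_{n+1} = p_n + (h/6)·(k1 + 2k2 + 2k3 + k4).
x=-1.000000, p=-2.040000:
  k1 = f(-1.000000, -2.040000) = 0.318400
  k2 = f(-0.920000, -2.014528) = 0.338523
  k3 = f(-0.920000, -2.012918) = 0.339795
  k4 = f(-0.840000, -1.985633) = 0.361350
  p ← -2.040000 + (0.16/6)·(k1 + 2k2 + 2k3 + k4) = -1.985696
x=-0.840000, p=-1.985696:
  k1 = f(-0.840000, -1.985696) = 0.361300
  k2 = f(-0.760000, -1.956792) = 0.384134
  k3 = f(-0.760000, -1.954966) = 0.385577
  k4 = f(-0.680000, -1.924004) = 0.410037
  p ← -1.985696 + (0.16/6)·(k1 + 2k2 + 2k3 + k4) = -1.924076
p(-0.68) ≈ -1.9241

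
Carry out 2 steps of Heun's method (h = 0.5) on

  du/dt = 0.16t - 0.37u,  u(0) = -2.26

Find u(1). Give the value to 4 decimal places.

Heun: k1 = f(t_n, u_n); k2 = f(t_n + h, u_n + h·k1); u_{n+1} = u_n + (h/2)·(k1 + k2).
t=0.000000, u=-2.260000:
  k1 = f(0.000000, -2.260000) = 0.836200
  k2 = f(0.500000, -1.841900) = 0.761503
  u ← -2.260000 + (0.5/2)·(0.836200 + 0.761503) = -1.860574
t=0.500000, u=-1.860574:
  k1 = f(0.500000, -1.860574) = 0.768412
  k2 = f(1.000000, -1.476368) = 0.706256
  u ← -1.860574 + (0.5/2)·(0.768412 + 0.706256) = -1.491907
u(1) ≈ -1.4919

-1.4919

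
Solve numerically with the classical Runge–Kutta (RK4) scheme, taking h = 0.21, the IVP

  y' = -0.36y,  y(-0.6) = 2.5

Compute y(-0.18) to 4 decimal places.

RK4: k1 = f(x_n, y_n); k2 = f(x_n + h/2, y_n + (h/2)·k1); k3 = f(x_n + h/2, y_n + (h/2)·k2); k4 = f(x_n + h, y_n + h·k3); y_{n+1} = y_n + (h/6)·(k1 + 2k2 + 2k3 + k4).
x=-0.600000, y=2.500000:
  k1 = f(-0.600000, 2.500000) = -0.900000
  k2 = f(-0.495000, 2.405500) = -0.865980
  k3 = f(-0.495000, 2.409072) = -0.867266
  k4 = f(-0.390000, 2.317874) = -0.834435
  y ← 2.500000 + (0.21/6)·(k1 + 2k2 + 2k3 + k4) = 2.317968
x=-0.390000, y=2.317968:
  k1 = f(-0.390000, 2.317968) = -0.834468
  k2 = f(-0.285000, 2.230348) = -0.802925
  k3 = f(-0.285000, 2.233660) = -0.804118
  k4 = f(-0.180000, 2.149103) = -0.773677
  y ← 2.317968 + (0.21/6)·(k1 + 2k2 + 2k3 + k4) = 2.149189
y(-0.18) ≈ 2.1492

2.1492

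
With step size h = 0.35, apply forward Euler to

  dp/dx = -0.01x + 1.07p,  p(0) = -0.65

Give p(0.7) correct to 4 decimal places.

-1.2292

Euler: p_{n+1} = p_n + h·f(x_n, p_n).
x=0.000000, p=-0.650000: f=-0.695500 → p ← -0.650000 + 0.35·(-0.695500) = -0.893425
x=0.350000, p=-0.893425: f=-0.959465 → p ← -0.893425 + 0.35·(-0.959465) = -1.229238
p(0.7) ≈ -1.2292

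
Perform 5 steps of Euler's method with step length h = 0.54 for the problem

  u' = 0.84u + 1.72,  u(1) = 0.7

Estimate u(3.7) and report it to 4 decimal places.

Euler: u_{n+1} = u_n + h·f(x_n, u_n).
x=1.000000, u=0.700000: f=2.308000 → u ← 0.700000 + 0.54·2.308000 = 1.946320
x=1.540000, u=1.946320: f=3.354909 → u ← 1.946320 + 0.54·3.354909 = 3.757971
x=2.080000, u=3.757971: f=4.876695 → u ← 3.757971 + 0.54·4.876695 = 6.391386
x=2.620000, u=6.391386: f=7.088764 → u ← 6.391386 + 0.54·7.088764 = 10.219319
x=3.160000, u=10.219319: f=10.304228 → u ← 10.219319 + 0.54·10.304228 = 15.783602
u(3.7) ≈ 15.7836

15.7836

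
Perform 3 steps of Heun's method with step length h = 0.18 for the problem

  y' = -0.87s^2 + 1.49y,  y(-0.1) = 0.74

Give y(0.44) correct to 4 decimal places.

1.6093

Heun: k1 = f(s_n, y_n); k2 = f(s_n + h, y_n + h·k1); y_{n+1} = y_n + (h/2)·(k1 + k2).
s=-0.100000, y=0.740000:
  k1 = f(-0.100000, 0.740000) = 1.093900
  k2 = f(0.080000, 0.936902) = 1.390416
  y ← 0.740000 + (0.18/2)·(1.093900 + 1.390416) = 0.963588
s=0.080000, y=0.963588:
  k1 = f(0.080000, 0.963588) = 1.430179
  k2 = f(0.260000, 1.221021) = 1.760509
  y ← 0.963588 + (0.18/2)·(1.430179 + 1.760509) = 1.250750
s=0.260000, y=1.250750:
  k1 = f(0.260000, 1.250750) = 1.804806
  k2 = f(0.440000, 1.575615) = 2.179235
  y ← 1.250750 + (0.18/2)·(1.804806 + 2.179235) = 1.609314
y(0.44) ≈ 1.6093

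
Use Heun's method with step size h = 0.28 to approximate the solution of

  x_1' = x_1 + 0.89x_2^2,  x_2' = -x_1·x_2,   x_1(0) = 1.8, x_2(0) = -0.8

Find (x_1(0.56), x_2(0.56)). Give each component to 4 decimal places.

3.3294, -0.2371

Heun on (x_1,x_2): k1 = f(s_n, state_n); k2 = f(s_n + h, state_n + h·k1); state_{n+1} = state_n + (h/2)·(k1 + k2).
0.000000: (1.800000, -0.800000)
  k1 = (2.369600, 1.440000)
  predictor → (2.463488, -0.396800)
  k2 = (2.603619, 0.977512)
  → (2.496251, -0.461548)
0.280000: (2.496251, -0.461548)
  k1 = (2.685845, 1.152140)
  predictor → (3.248287, -0.138949)
  k2 = (3.265470, 0.451346)
  → (3.329435, -0.237060)
(x_1(0.56), x_2(0.56)) ≈ (3.3294, -0.2371)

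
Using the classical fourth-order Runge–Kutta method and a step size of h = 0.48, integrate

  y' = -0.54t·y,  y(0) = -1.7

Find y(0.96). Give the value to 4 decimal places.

-1.3255

RK4: k1 = f(t_n, y_n); k2 = f(t_n + h/2, y_n + (h/2)·k1); k3 = f(t_n + h/2, y_n + (h/2)·k2); k4 = f(t_n + h, y_n + h·k3); y_{n+1} = y_n + (h/6)·(k1 + 2k2 + 2k3 + k4).
t=0.000000, y=-1.700000:
  k1 = f(0.000000, -1.700000) = 0.000000
  k2 = f(0.240000, -1.700000) = 0.220320
  k3 = f(0.240000, -1.647123) = 0.213467
  k4 = f(0.480000, -1.597536) = 0.414081
  y ← -1.700000 + (0.48/6)·(k1 + 2k2 + 2k3 + k4) = -1.597468
t=0.480000, y=-1.597468:
  k1 = f(0.480000, -1.597468) = 0.414064
  k2 = f(0.720000, -1.498092) = 0.582458
  k3 = f(0.720000, -1.457678) = 0.566745
  k4 = f(0.960000, -1.325430) = 0.687103
  y ← -1.597468 + (0.48/6)·(k1 + 2k2 + 2k3 + k4) = -1.325502
y(0.96) ≈ -1.3255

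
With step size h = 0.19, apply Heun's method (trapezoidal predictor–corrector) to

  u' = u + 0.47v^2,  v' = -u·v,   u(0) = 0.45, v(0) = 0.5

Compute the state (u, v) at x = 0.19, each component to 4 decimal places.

0.5662, 0.4544

Heun on (u,v): k1 = f(x_n, state_n); k2 = f(x_n + h, state_n + h·k1); state_{n+1} = state_n + (h/2)·(k1 + k2).
0.000000: (0.450000, 0.500000)
  k1 = (0.567500, -0.225000)
  predictor → (0.557825, 0.457250)
  k2 = (0.656091, -0.255065)
  → (0.566241, 0.454394)
(u(0.19), v(0.19)) ≈ (0.5662, 0.4544)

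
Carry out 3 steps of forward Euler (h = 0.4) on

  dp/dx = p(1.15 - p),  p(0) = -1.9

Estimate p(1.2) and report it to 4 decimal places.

Euler: p_{n+1} = p_n + h·f(x_n, p_n).
x=0.000000, p=-1.900000: f=-5.795000 → p ← -1.900000 + 0.4·(-5.795000) = -4.218000
x=0.400000, p=-4.218000: f=-22.642224 → p ← -4.218000 + 0.4·(-22.642224) = -13.274890
x=0.800000, p=-13.274890: f=-191.488817 → p ← -13.274890 + 0.4·(-191.488817) = -89.870416
p(1.2) ≈ -89.8704

-89.8704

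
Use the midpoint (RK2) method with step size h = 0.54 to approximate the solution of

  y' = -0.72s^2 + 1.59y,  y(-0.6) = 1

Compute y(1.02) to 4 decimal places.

10.2430

Midpoint: k1 = f(s_n, y_n); k2 = f(s_n + h/2, y_n + (h/2)·k1); y_{n+1} = y_n + h·k2.
s=-0.600000, y=1.000000:
  k1 = f(-0.600000, 1.000000) = 1.330800
  k2 = f(-0.330000, 1.359316) = 2.082904
  y ← 1.000000 + 0.54·2.082904 = 2.124768
s=-0.060000, y=2.124768:
  k1 = f(-0.060000, 2.124768) = 3.375790
  k2 = f(0.210000, 3.036232) = 4.795856
  y ← 2.124768 + 0.54·4.795856 = 4.714531
s=0.480000, y=4.714531:
  k1 = f(0.480000, 4.714531) = 7.330216
  k2 = f(0.750000, 6.693689) = 10.237966
  y ← 4.714531 + 0.54·10.237966 = 10.243032
y(1.02) ≈ 10.2430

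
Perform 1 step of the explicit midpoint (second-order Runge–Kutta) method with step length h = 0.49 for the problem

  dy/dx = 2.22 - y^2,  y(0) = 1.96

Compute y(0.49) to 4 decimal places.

1.8512

Midpoint: k1 = f(x_n, y_n); k2 = f(x_n + h/2, y_n + (h/2)·k1); y_{n+1} = y_n + h·k2.
x=0.000000, y=1.960000:
  k1 = f(0.000000, 1.960000) = -1.621600
  k2 = f(0.245000, 1.562708) = -0.222056
  y ← 1.960000 + 0.49·(-0.222056) = 1.851192
y(0.49) ≈ 1.8512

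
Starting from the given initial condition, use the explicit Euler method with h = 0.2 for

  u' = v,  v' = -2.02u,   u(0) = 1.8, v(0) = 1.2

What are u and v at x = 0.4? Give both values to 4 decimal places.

Euler on (u,v): u_{n+1} = u_n + h·u', v_{n+1} = v_n + h·v'.
0.000000: (1.800000, 1.200000); f=(1.200000, -3.636000) → (2.040000, 0.472800)
0.200000: (2.040000, 0.472800); f=(0.472800, -4.120800) → (2.134560, -0.351360)
(u(0.4), v(0.4)) ≈ (2.1346, -0.3514)

2.1346, -0.3514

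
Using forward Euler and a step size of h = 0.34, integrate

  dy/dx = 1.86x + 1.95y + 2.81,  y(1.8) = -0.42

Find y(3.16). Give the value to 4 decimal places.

19.7377

Euler: y_{n+1} = y_n + h·f(x_n, y_n).
x=1.800000, y=-0.420000: f=5.339000 → y ← -0.420000 + 0.34·5.339000 = 1.395260
x=2.140000, y=1.395260: f=9.511157 → y ← 1.395260 + 0.34·9.511157 = 4.629053
x=2.480000, y=4.629053: f=16.449454 → y ← 4.629053 + 0.34·16.449454 = 10.221868
x=2.820000, y=10.221868: f=27.987842 → y ← 10.221868 + 0.34·27.987842 = 19.737734
y(3.16) ≈ 19.7377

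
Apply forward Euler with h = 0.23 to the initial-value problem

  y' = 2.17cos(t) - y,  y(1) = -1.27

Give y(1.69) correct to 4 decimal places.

-0.2363

Euler: y_{n+1} = y_n + h·f(t_n, y_n).
t=1.000000, y=-1.270000: f=2.442456 → y ← -1.270000 + 0.23·2.442456 = -0.708235
t=1.230000, y=-0.708235: f=1.433531 → y ← -0.708235 + 0.23·1.433531 = -0.378523
t=1.460000, y=-0.378523: f=0.618459 → y ← -0.378523 + 0.23·0.618459 = -0.236277
y(1.69) ≈ -0.2363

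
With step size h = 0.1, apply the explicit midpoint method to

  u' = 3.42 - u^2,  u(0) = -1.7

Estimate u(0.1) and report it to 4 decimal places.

Midpoint: k1 = f(x_n, u_n); k2 = f(x_n + h/2, u_n + (h/2)·k1); u_{n+1} = u_n + h·k2.
x=0.000000, u=-1.700000:
  k1 = f(0.000000, -1.700000) = 0.530000
  k2 = f(0.050000, -1.673500) = 0.619398
  u ← -1.700000 + 0.1·0.619398 = -1.638060
u(0.1) ≈ -1.6381

-1.6381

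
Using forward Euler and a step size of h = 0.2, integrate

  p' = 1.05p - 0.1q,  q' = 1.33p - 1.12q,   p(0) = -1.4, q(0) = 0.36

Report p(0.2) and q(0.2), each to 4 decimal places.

Euler on (p,q): p_{n+1} = p_n + h·p', q_{n+1} = q_n + h·q'.
0.000000: (-1.400000, 0.360000); f=(-1.506000, -2.265200) → (-1.701200, -0.093040)
(p(0.2), q(0.2)) ≈ (-1.7012, -0.0930)

-1.7012, -0.0930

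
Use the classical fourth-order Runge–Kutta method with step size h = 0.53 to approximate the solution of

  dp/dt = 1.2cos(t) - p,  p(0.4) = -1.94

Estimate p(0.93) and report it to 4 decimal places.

-0.7662

RK4: k1 = f(t_n, p_n); k2 = f(t_n + h/2, p_n + (h/2)·k1); k3 = f(t_n + h/2, p_n + (h/2)·k2); k4 = f(t_n + h, p_n + h·k3); p_{n+1} = p_n + (h/6)·(k1 + 2k2 + 2k3 + k4).
t=0.400000, p=-1.940000:
  k1 = f(0.400000, -1.940000) = 3.045273
  k2 = f(0.665000, -1.133003) = 2.077303
  k3 = f(0.665000, -1.389515) = 2.333815
  k4 = f(0.930000, -0.703078) = 1.420479
  p ← -1.940000 + (0.53/6)·(k1 + 2k2 + 2k3 + k4) = -0.766228
p(0.93) ≈ -0.7662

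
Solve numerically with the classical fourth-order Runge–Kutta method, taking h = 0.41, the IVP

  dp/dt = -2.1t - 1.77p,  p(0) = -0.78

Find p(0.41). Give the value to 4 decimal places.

RK4: k1 = f(t_n, p_n); k2 = f(t_n + h/2, p_n + (h/2)·k1); k3 = f(t_n + h/2, p_n + (h/2)·k2); k4 = f(t_n + h, p_n + h·k3); p_{n+1} = p_n + (h/6)·(k1 + 2k2 + 2k3 + k4).
t=0.000000, p=-0.780000:
  k1 = f(0.000000, -0.780000) = 1.380600
  k2 = f(0.205000, -0.496977) = 0.449149
  k3 = f(0.205000, -0.687924) = 0.787126
  k4 = f(0.410000, -0.457278) = -0.051617
  p ← -0.780000 + (0.41/6)·(k1 + 2k2 + 2k3 + k4) = -0.520229
p(0.41) ≈ -0.5202

-0.5202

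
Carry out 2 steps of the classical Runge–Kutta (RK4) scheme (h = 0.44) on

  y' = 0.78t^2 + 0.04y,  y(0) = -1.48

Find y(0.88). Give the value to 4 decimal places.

RK4: k1 = f(t_n, y_n); k2 = f(t_n + h/2, y_n + (h/2)·k1); k3 = f(t_n + h/2, y_n + (h/2)·k2); k4 = f(t_n + h, y_n + h·k3); y_{n+1} = y_n + (h/6)·(k1 + 2k2 + 2k3 + k4).
t=0.000000, y=-1.480000:
  k1 = f(0.000000, -1.480000) = -0.059200
  k2 = f(0.220000, -1.493024) = -0.021969
  k3 = f(0.220000, -1.484833) = -0.021641
  k4 = f(0.440000, -1.489522) = 0.091427
  y ← -1.480000 + (0.44/6)·(k1 + 2k2 + 2k3 + k4) = -1.484033
t=0.440000, y=-1.484033:
  k1 = f(0.440000, -1.484033) = 0.091647
  k2 = f(0.660000, -1.463871) = 0.281213
  k3 = f(0.660000, -1.422166) = 0.282881
  k4 = f(0.880000, -1.359565) = 0.549649
  y ← -1.484033 + (0.44/6)·(k1 + 2k2 + 2k3 + k4) = -1.354271
y(0.88) ≈ -1.3543

-1.3543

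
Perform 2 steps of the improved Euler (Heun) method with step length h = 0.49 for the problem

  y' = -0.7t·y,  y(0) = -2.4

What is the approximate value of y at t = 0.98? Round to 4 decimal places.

Heun: k1 = f(t_n, y_n); k2 = f(t_n + h, y_n + h·k1); y_{n+1} = y_n + (h/2)·(k1 + k2).
t=0.000000, y=-2.400000:
  k1 = f(0.000000, -2.400000) = 0.000000
  k2 = f(0.490000, -2.400000) = 0.823200
  y ← -2.400000 + (0.49/2)·(0.000000 + 0.823200) = -2.198316
t=0.490000, y=-2.198316:
  k1 = f(0.490000, -2.198316) = 0.754022
  k2 = f(0.980000, -1.828845) = 1.254588
  y ← -2.198316 + (0.49/2)·(0.754022 + 1.254588) = -1.706207
y(0.98) ≈ -1.7062

-1.7062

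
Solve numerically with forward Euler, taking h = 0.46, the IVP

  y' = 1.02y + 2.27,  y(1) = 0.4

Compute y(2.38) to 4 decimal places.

Euler: y_{n+1} = y_n + h·f(t_n, y_n).
t=1.000000, y=0.400000: f=2.678000 → y ← 0.400000 + 0.46·2.678000 = 1.631880
t=1.460000, y=1.631880: f=3.934518 → y ← 1.631880 + 0.46·3.934518 = 3.441758
t=1.920000, y=3.441758: f=5.780593 → y ← 3.441758 + 0.46·5.780593 = 6.100831
y(2.38) ≈ 6.1008

6.1008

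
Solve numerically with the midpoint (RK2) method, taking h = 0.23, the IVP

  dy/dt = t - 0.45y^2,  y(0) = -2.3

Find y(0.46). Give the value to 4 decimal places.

-4.0663

Midpoint: k1 = f(t_n, y_n); k2 = f(t_n + h/2, y_n + (h/2)·k1); y_{n+1} = y_n + h·k2.
t=0.000000, y=-2.300000:
  k1 = f(0.000000, -2.300000) = -2.380500
  k2 = f(0.115000, -2.573757) = -2.865902
  y ← -2.300000 + 0.23·(-2.865902) = -2.959158
t=0.230000, y=-2.959158:
  k1 = f(0.230000, -2.959158) = -3.710476
  k2 = f(0.345000, -3.385862) = -4.813829
  y ← -2.959158 + 0.23·(-4.813829) = -4.066338
y(0.46) ≈ -4.0663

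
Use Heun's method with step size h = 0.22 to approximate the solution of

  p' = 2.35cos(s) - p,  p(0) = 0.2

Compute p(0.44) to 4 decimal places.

0.9250

Heun: k1 = f(s_n, p_n); k2 = f(s_n + h, p_n + h·k1); p_{n+1} = p_n + (h/2)·(k1 + k2).
s=0.000000, p=0.200000:
  k1 = f(0.000000, 0.200000) = 2.150000
  k2 = f(0.220000, 0.673000) = 1.620359
  p ← 0.200000 + (0.22/2)·(2.150000 + 1.620359) = 0.614739
s=0.220000, p=0.614739:
  k1 = f(0.220000, 0.614739) = 1.678620
  k2 = f(0.440000, 0.984036) = 1.142131
  p ← 0.614739 + (0.22/2)·(1.678620 + 1.142131) = 0.925022
p(0.44) ≈ 0.9250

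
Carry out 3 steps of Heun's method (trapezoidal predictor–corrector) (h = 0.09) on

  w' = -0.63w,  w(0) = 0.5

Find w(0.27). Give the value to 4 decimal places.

Heun: k1 = f(t_n, w_n); k2 = f(t_n + h, w_n + h·k1); w_{n+1} = w_n + (h/2)·(k1 + k2).
t=0.000000, w=0.500000:
  k1 = f(0.000000, 0.500000) = -0.315000
  k2 = f(0.090000, 0.471650) = -0.297140
  w ← 0.500000 + (0.09/2)·(-0.315000 + (-0.297140)) = 0.472454
t=0.090000, w=0.472454:
  k1 = f(0.090000, 0.472454) = -0.297646
  k2 = f(0.180000, 0.445666) = -0.280769
  w ← 0.472454 + (0.09/2)·(-0.297646 + (-0.280769)) = 0.446425
t=0.180000, w=0.446425:
  k1 = f(0.180000, 0.446425) = -0.281248
  k2 = f(0.270000, 0.421113) = -0.265301
  w ← 0.446425 + (0.09/2)·(-0.281248 + (-0.265301)) = 0.421830
w(0.27) ≈ 0.4218

0.4218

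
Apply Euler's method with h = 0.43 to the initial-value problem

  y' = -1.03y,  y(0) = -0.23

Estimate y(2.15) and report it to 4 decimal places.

Euler: y_{n+1} = y_n + h·f(t_n, y_n).
t=0.000000, y=-0.230000: f=0.236900 → y ← -0.230000 + 0.43·0.236900 = -0.128133
t=0.430000, y=-0.128133: f=0.131977 → y ← -0.128133 + 0.43·0.131977 = -0.071383
t=0.860000, y=-0.071383: f=0.073524 → y ← -0.071383 + 0.43·0.073524 = -0.039767
t=1.290000, y=-0.039767: f=0.040960 → y ← -0.039767 + 0.43·0.040960 = -0.022154
t=1.720000, y=-0.022154: f=0.022819 → y ← -0.022154 + 0.43·0.022819 = -0.012342
y(2.15) ≈ -0.0123

-0.0123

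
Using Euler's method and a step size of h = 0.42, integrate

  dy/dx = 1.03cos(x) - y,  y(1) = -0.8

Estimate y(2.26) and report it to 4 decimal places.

Euler: y_{n+1} = y_n + h·f(x_n, y_n).
x=1.000000, y=-0.800000: f=1.356511 → y ← -0.800000 + 0.42·1.356511 = -0.230265
x=1.420000, y=-0.230265: f=0.384997 → y ← -0.230265 + 0.42·0.384997 = -0.068566
x=1.840000, y=-0.068566: f=-0.205377 → y ← -0.068566 + 0.42·(-0.205377) = -0.154824
y(2.26) ≈ -0.1548

-0.1548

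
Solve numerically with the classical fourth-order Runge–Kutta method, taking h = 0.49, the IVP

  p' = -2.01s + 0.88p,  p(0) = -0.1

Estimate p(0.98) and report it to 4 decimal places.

-1.5503

RK4: k1 = f(s_n, p_n); k2 = f(s_n + h/2, p_n + (h/2)·k1); k3 = f(s_n + h/2, p_n + (h/2)·k2); k4 = f(s_n + h, p_n + h·k3); p_{n+1} = p_n + (h/6)·(k1 + 2k2 + 2k3 + k4).
s=0.000000, p=-0.100000:
  k1 = f(0.000000, -0.100000) = -0.088000
  k2 = f(0.245000, -0.121560) = -0.599423
  k3 = f(0.245000, -0.246859) = -0.709686
  k4 = f(0.490000, -0.447746) = -1.378916
  p ← -0.100000 + (0.49/6)·(k1 + 2k2 + 2k3 + k4) = -0.433619
s=0.490000, p=-0.433619:
  k1 = f(0.490000, -0.433619) = -1.366485
  k2 = f(0.735000, -0.768408) = -2.153549
  k3 = f(0.735000, -0.961239) = -2.323240
  k4 = f(0.980000, -1.572007) = -3.353166
  p ← -0.433619 + (0.49/6)·(k1 + 2k2 + 2k3 + k4) = -1.550266
p(0.98) ≈ -1.5503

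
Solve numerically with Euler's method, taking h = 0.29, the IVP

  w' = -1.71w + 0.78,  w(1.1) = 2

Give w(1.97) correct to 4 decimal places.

Euler: w_{n+1} = w_n + h·f(x_n, w_n).
x=1.100000, w=2.000000: f=-2.640000 → w ← 2.000000 + 0.29·(-2.640000) = 1.234400
x=1.390000, w=1.234400: f=-1.330824 → w ← 1.234400 + 0.29·(-1.330824) = 0.848461
x=1.680000, w=0.848461: f=-0.670868 → w ← 0.848461 + 0.29·(-0.670868) = 0.653909
w(1.97) ≈ 0.6539

0.6539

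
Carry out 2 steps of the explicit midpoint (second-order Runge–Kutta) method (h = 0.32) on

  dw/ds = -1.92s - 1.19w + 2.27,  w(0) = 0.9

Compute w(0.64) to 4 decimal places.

Midpoint: k1 = f(s_n, w_n); k2 = f(s_n + h/2, w_n + (h/2)·k1); w_{n+1} = w_n + h·k2.
s=0.000000, w=0.900000:
  k1 = f(0.000000, 0.900000) = 1.199000
  k2 = f(0.160000, 1.091840) = 0.663510
  w ← 0.900000 + 0.32·0.663510 = 1.112323
s=0.320000, w=1.112323:
  k1 = f(0.320000, 1.112323) = 0.331935
  k2 = f(0.480000, 1.165433) = -0.038465
  w ← 1.112323 + 0.32·(-0.038465) = 1.100014
w(0.64) ≈ 1.1000

1.1000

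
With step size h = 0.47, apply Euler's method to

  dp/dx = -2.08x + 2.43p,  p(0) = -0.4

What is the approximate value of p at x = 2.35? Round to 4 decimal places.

-31.5644

Euler: p_{n+1} = p_n + h·f(x_n, p_n).
x=0.000000, p=-0.400000: f=-0.972000 → p ← -0.400000 + 0.47·(-0.972000) = -0.856840
x=0.470000, p=-0.856840: f=-3.059721 → p ← -0.856840 + 0.47·(-3.059721) = -2.294909
x=0.940000, p=-2.294909: f=-7.531829 → p ← -2.294909 + 0.47·(-7.531829) = -5.834868
x=1.410000, p=-5.834868: f=-17.111530 → p ← -5.834868 + 0.47·(-17.111530) = -13.877288
x=1.880000, p=-13.877288: f=-37.632209 → p ← -13.877288 + 0.47·(-37.632209) = -31.564426
p(2.35) ≈ -31.5644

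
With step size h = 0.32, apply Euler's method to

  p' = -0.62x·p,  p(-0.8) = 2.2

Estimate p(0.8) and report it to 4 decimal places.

Euler: p_{n+1} = p_n + h·f(x_n, p_n).
x=-0.800000, p=2.200000: f=1.091200 → p ← 2.200000 + 0.32·1.091200 = 2.549184
x=-0.480000, p=2.549184: f=0.758637 → p ← 2.549184 + 0.32·0.758637 = 2.791948
x=-0.160000, p=2.791948: f=0.276961 → p ← 2.791948 + 0.32·0.276961 = 2.880575
x=0.160000, p=2.880575: f=-0.285753 → p ← 2.880575 + 0.32·(-0.285753) = 2.789134
x=0.480000, p=2.789134: f=-0.830046 → p ← 2.789134 + 0.32·(-0.830046) = 2.523520
p(0.8) ≈ 2.5235

2.5235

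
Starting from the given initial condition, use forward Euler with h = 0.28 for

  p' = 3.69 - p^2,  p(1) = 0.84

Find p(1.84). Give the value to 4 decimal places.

Euler: p_{n+1} = p_n + h·f(x_n, p_n).
x=1.000000, p=0.840000: f=2.984400 → p ← 0.840000 + 0.28·2.984400 = 1.675632
x=1.280000, p=1.675632: f=0.882257 → p ← 1.675632 + 0.28·0.882257 = 1.922664
x=1.560000, p=1.922664: f=-0.006637 → p ← 1.922664 + 0.28·(-0.006637) = 1.920806
p(1.84) ≈ 1.9208

1.9208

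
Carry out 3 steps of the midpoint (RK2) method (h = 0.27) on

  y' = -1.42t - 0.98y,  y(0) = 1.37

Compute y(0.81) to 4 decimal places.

0.2552

Midpoint: k1 = f(t_n, y_n); k2 = f(t_n + h/2, y_n + (h/2)·k1); y_{n+1} = y_n + h·k2.
t=0.000000, y=1.370000:
  k1 = f(0.000000, 1.370000) = -1.342600
  k2 = f(0.135000, 1.188749) = -1.356674
  y ← 1.370000 + 0.27·(-1.356674) = 1.003698
t=0.270000, y=1.003698:
  k1 = f(0.270000, 1.003698) = -1.367024
  k2 = f(0.405000, 0.819150) = -1.377867
  y ← 1.003698 + 0.27·(-1.377867) = 0.631674
t=0.540000, y=0.631674:
  k1 = f(0.540000, 0.631674) = -1.385841
  k2 = f(0.675000, 0.444586) = -1.394194
  y ← 0.631674 + 0.27·(-1.394194) = 0.255242
y(0.81) ≈ 0.2552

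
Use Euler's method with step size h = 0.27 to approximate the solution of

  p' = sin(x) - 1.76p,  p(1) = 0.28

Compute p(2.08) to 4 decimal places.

0.5290

Euler: p_{n+1} = p_n + h·f(x_n, p_n).
x=1.000000, p=0.280000: f=0.348671 → p ← 0.280000 + 0.27·0.348671 = 0.374141
x=1.270000, p=0.374141: f=0.296612 → p ← 0.374141 + 0.27·0.296612 = 0.454227
x=1.540000, p=0.454227: f=0.200087 → p ← 0.454227 + 0.27·0.200087 = 0.508250
x=1.810000, p=0.508250: f=0.077007 → p ← 0.508250 + 0.27·0.077007 = 0.529042
p(2.08) ≈ 0.5290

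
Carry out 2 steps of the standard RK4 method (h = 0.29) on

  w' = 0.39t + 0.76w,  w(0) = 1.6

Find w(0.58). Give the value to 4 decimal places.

2.5627

RK4: k1 = f(t_n, w_n); k2 = f(t_n + h/2, w_n + (h/2)·k1); k3 = f(t_n + h/2, w_n + (h/2)·k2); k4 = f(t_n + h, w_n + h·k3); w_{n+1} = w_n + (h/6)·(k1 + 2k2 + 2k3 + k4).
t=0.000000, w=1.600000:
  k1 = f(0.000000, 1.600000) = 1.216000
  k2 = f(0.145000, 1.776320) = 1.406553
  k3 = f(0.145000, 1.803950) = 1.427552
  k4 = f(0.290000, 2.013990) = 1.643732
  w ← 1.600000 + (0.29/6)·(k1 + 2k2 + 2k3 + k4) = 2.012184
t=0.290000, w=2.012184:
  k1 = f(0.290000, 2.012184) = 1.642360
  k2 = f(0.435000, 2.250326) = 1.879898
  k3 = f(0.435000, 2.284769) = 1.906075
  k4 = f(0.580000, 2.564946) = 2.175559
  w ← 2.012184 + (0.29/6)·(k1 + 2k2 + 2k3 + k4) = 2.562694
w(0.58) ≈ 2.5627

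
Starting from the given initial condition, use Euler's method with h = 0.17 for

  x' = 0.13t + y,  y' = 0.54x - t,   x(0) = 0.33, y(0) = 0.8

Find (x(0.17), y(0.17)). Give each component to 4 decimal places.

0.4660, 0.8303

Euler on (x,y): x_{n+1} = x_n + h·x', y_{n+1} = y_n + h·y'.
0.000000: (0.330000, 0.800000); f=(0.800000, 0.178200) → (0.466000, 0.830294)
(x(0.17), y(0.17)) ≈ (0.4660, 0.8303)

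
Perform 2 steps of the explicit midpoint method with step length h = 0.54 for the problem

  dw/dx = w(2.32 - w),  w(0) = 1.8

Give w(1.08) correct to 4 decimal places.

Midpoint: k1 = f(x_n, w_n); k2 = f(x_n + h/2, w_n + (h/2)·k1); w_{n+1} = w_n + h·k2.
x=0.000000, w=1.800000:
  k1 = f(0.000000, 1.800000) = 0.936000
  k2 = f(0.270000, 2.052720) = 0.548651
  w ← 1.800000 + 0.54·0.548651 = 2.096272
x=0.540000, w=2.096272:
  k1 = f(0.540000, 2.096272) = 0.468996
  k2 = f(0.810000, 2.222900) = 0.215843
  w ← 2.096272 + 0.54·0.215843 = 2.212827
w(1.08) ≈ 2.2128

2.2128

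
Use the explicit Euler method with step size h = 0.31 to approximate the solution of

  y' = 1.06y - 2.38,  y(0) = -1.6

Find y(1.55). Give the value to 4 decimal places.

Euler: y_{n+1} = y_n + h·f(s_n, y_n).
s=0.000000, y=-1.600000: f=-4.076000 → y ← -1.600000 + 0.31·(-4.076000) = -2.863560
s=0.310000, y=-2.863560: f=-5.415374 → y ← -2.863560 + 0.31·(-5.415374) = -4.542326
s=0.620000, y=-4.542326: f=-7.194865 → y ← -4.542326 + 0.31·(-7.194865) = -6.772734
s=0.930000, y=-6.772734: f=-9.559098 → y ← -6.772734 + 0.31·(-9.559098) = -9.736054
s=1.240000, y=-9.736054: f=-12.700218 → y ← -9.736054 + 0.31·(-12.700218) = -13.673122
y(1.55) ≈ -13.6731

-13.6731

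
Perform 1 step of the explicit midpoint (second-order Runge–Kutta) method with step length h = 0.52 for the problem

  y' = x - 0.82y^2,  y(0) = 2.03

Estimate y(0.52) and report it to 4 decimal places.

1.5999

Midpoint: k1 = f(x_n, y_n); k2 = f(x_n + h/2, y_n + (h/2)·k1); y_{n+1} = y_n + h·k2.
x=0.000000, y=2.030000:
  k1 = f(0.000000, 2.030000) = -3.379138
  k2 = f(0.260000, 1.151424) = -0.827138
  y ← 2.030000 + 0.52·(-0.827138) = 1.599888
y(0.52) ≈ 1.5999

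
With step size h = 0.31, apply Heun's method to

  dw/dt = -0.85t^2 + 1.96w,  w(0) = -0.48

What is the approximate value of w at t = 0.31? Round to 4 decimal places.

-0.8729

Heun: k1 = f(t_n, w_n); k2 = f(t_n + h, w_n + h·k1); w_{n+1} = w_n + (h/2)·(k1 + k2).
t=0.000000, w=-0.480000:
  k1 = f(0.000000, -0.480000) = -0.940800
  k2 = f(0.310000, -0.771648) = -1.594115
  w ← -0.480000 + (0.31/2)·(-0.940800 + (-1.594115)) = -0.872912
w(0.31) ≈ -0.8729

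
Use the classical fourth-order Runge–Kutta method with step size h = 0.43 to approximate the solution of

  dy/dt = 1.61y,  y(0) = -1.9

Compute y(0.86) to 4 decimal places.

-7.5758

RK4: k1 = f(t_n, y_n); k2 = f(t_n + h/2, y_n + (h/2)·k1); k3 = f(t_n + h/2, y_n + (h/2)·k2); k4 = f(t_n + h, y_n + h·k3); y_{n+1} = y_n + (h/6)·(k1 + 2k2 + 2k3 + k4).
t=0.000000, y=-1.900000:
  k1 = f(0.000000, -1.900000) = -3.059000
  k2 = f(0.215000, -2.557685) = -4.117873
  k3 = f(0.215000, -2.785343) = -4.484402
  k4 = f(0.430000, -3.828293) = -6.163551
  y ← -1.900000 + (0.43/6)·(k1 + 2k2 + 2k3 + k4) = -3.793942
t=0.430000, y=-3.793942:
  k1 = f(0.430000, -3.793942) = -6.108247
  k2 = f(0.645000, -5.107215) = -8.222617
  k3 = f(0.645000, -5.561805) = -8.954506
  k4 = f(0.860000, -7.644380) = -12.307451
  y ← -3.793942 + (0.43/6)·(k1 + 2k2 + 2k3 + k4) = -7.575788
y(0.86) ≈ -7.5758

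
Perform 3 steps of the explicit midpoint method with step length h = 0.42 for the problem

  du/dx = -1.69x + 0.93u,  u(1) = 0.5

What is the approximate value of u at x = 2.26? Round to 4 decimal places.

Midpoint: k1 = f(x_n, u_n); k2 = f(x_n + h/2, u_n + (h/2)·k1); u_{n+1} = u_n + h·k2.
x=1.000000, u=0.500000:
  k1 = f(1.000000, 0.500000) = -1.225000
  k2 = f(1.210000, 0.242750) = -1.819142
  u ← 0.500000 + 0.42·(-1.819142) = -0.264040
x=1.420000, u=-0.264040:
  k1 = f(1.420000, -0.264040) = -2.645357
  k2 = f(1.630000, -0.819565) = -3.516895
  u ← -0.264040 + 0.42·(-3.516895) = -1.741136
x=1.840000, u=-1.741136:
  k1 = f(1.840000, -1.741136) = -4.728856
  k2 = f(2.050000, -2.734196) = -6.007302
  u ← -1.741136 + 0.42·(-6.007302) = -4.264203
u(2.26) ≈ -4.2642

-4.2642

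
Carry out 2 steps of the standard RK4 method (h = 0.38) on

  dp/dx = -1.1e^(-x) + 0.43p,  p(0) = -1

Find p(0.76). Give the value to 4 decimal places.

RK4: k1 = f(x_n, p_n); k2 = f(x_n + h/2, p_n + (h/2)·k1); k3 = f(x_n + h/2, p_n + (h/2)·k2); k4 = f(x_n + h, p_n + h·k3); p_{n+1} = p_n + (h/6)·(k1 + 2k2 + 2k3 + k4).
x=0.000000, p=-1.000000:
  k1 = f(0.000000, -1.000000) = -1.530000
  k2 = f(0.190000, -1.290700) = -1.464656
  k3 = f(0.190000, -1.278285) = -1.459317
  k4 = f(0.380000, -1.554541) = -1.420700
  p ← -1.000000 + (0.38/6)·(k1 + 2k2 + 2k3 + k4) = -1.557248
x=0.380000, p=-1.557248:
  k1 = f(0.380000, -1.557248) = -1.421864
  k2 = f(0.570000, -1.827402) = -1.407861
  k3 = f(0.570000, -1.824741) = -1.406717
  k4 = f(0.760000, -2.091800) = -1.413907
  p ← -1.557248 + (0.38/6)·(k1 + 2k2 + 2k3 + k4) = -2.093360
p(0.76) ≈ -2.0934

-2.0934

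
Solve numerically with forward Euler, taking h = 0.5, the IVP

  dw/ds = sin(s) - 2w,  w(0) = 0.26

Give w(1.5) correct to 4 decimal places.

0.4207

Euler: w_{n+1} = w_n + h·f(s_n, w_n).
s=0.000000, w=0.260000: f=-0.520000 → w ← 0.260000 + 0.5·(-0.520000) = 0.000000
s=0.500000, w=0.000000: f=0.479426 → w ← 0.000000 + 0.5·0.479426 = 0.239713
s=1.000000, w=0.239713: f=0.362045 → w ← 0.239713 + 0.5·0.362045 = 0.420735
w(1.5) ≈ 0.4207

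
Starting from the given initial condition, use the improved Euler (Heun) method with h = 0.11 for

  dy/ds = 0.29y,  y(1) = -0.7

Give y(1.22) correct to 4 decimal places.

Heun: k1 = f(s_n, y_n); k2 = f(s_n + h, y_n + h·k1); y_{n+1} = y_n + (h/2)·(k1 + k2).
s=1.000000, y=-0.700000:
  k1 = f(1.000000, -0.700000) = -0.203000
  k2 = f(1.110000, -0.722330) = -0.209476
  y ← -0.700000 + (0.11/2)·(-0.203000 + (-0.209476)) = -0.722686
s=1.110000, y=-0.722686:
  k1 = f(1.110000, -0.722686) = -0.209579
  k2 = f(1.220000, -0.745740) = -0.216265
  y ← -0.722686 + (0.11/2)·(-0.209579 + (-0.216265)) = -0.746108
y(1.22) ≈ -0.7461

-0.7461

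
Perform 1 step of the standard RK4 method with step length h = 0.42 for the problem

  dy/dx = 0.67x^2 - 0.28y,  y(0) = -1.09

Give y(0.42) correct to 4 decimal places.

-0.9530

RK4: k1 = f(x_n, y_n); k2 = f(x_n + h/2, y_n + (h/2)·k1); k3 = f(x_n + h/2, y_n + (h/2)·k2); k4 = f(x_n + h, y_n + h·k3); y_{n+1} = y_n + (h/6)·(k1 + 2k2 + 2k3 + k4).
x=0.000000, y=-1.090000:
  k1 = f(0.000000, -1.090000) = 0.305200
  k2 = f(0.210000, -1.025908) = 0.316801
  k3 = f(0.210000, -1.023472) = 0.316119
  k4 = f(0.420000, -0.957230) = 0.386212
  y ← -1.090000 + (0.42/6)·(k1 + 2k2 + 2k3 + k4) = -0.952992
y(0.42) ≈ -0.9530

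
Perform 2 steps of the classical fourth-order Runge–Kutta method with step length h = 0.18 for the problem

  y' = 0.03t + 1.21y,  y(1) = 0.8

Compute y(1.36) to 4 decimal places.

1.2525

RK4: k1 = f(t_n, y_n); k2 = f(t_n + h/2, y_n + (h/2)·k1); k3 = f(t_n + h/2, y_n + (h/2)·k2); k4 = f(t_n + h, y_n + h·k3); y_{n+1} = y_n + (h/6)·(k1 + 2k2 + 2k3 + k4).
t=1.000000, y=0.800000:
  k1 = f(1.000000, 0.800000) = 0.998000
  k2 = f(1.090000, 0.889820) = 1.109382
  k3 = f(1.090000, 0.899844) = 1.121512
  k4 = f(1.180000, 1.001872) = 1.247665
  y ← 0.800000 + (0.18/6)·(k1 + 2k2 + 2k3 + k4) = 1.001224
t=1.180000, y=1.001224:
  k1 = f(1.180000, 1.001224) = 1.246881
  k2 = f(1.270000, 1.113443) = 1.385366
  k3 = f(1.270000, 1.125907) = 1.400447
  k4 = f(1.360000, 1.253304) = 1.557298
  y ← 1.001224 + (0.18/6)·(k1 + 2k2 + 2k3 + k4) = 1.252498
y(1.36) ≈ 1.2525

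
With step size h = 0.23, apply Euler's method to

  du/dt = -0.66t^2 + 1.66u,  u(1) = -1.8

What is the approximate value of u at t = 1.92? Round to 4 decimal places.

-8.2819

Euler: u_{n+1} = u_n + h·f(t_n, u_n).
t=1.000000, u=-1.800000: f=-3.648000 → u ← -1.800000 + 0.23·(-3.648000) = -2.639040
t=1.230000, u=-2.639040: f=-5.379320 → u ← -2.639040 + 0.23·(-5.379320) = -3.876284
t=1.460000, u=-3.876284: f=-7.841487 → u ← -3.876284 + 0.23·(-7.841487) = -5.679826
t=1.690000, u=-5.679826: f=-11.313537 → u ← -5.679826 + 0.23·(-11.313537) = -8.281939
u(1.92) ≈ -8.2819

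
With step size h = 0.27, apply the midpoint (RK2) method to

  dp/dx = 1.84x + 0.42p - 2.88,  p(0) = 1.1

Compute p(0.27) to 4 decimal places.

Midpoint: k1 = f(x_n, p_n); k2 = f(x_n + h/2, p_n + (h/2)·k1); p_{n+1} = p_n + h·k2.
x=0.000000, p=1.100000:
  k1 = f(0.000000, 1.100000) = -2.418000
  k2 = f(0.135000, 0.773570) = -2.306701
  p ← 1.100000 + 0.27·(-2.306701) = 0.477191
p(0.27) ≈ 0.4772

0.4772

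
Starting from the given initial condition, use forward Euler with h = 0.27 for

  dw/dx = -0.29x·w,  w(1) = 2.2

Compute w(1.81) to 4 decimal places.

1.6059

Euler: w_{n+1} = w_n + h·f(x_n, w_n).
x=1.000000, w=2.200000: f=-0.638000 → w ← 2.200000 + 0.27·(-0.638000) = 2.027740
x=1.270000, w=2.027740: f=-0.746817 → w ← 2.027740 + 0.27·(-0.746817) = 1.826100
x=1.540000, w=1.826100: f=-0.815536 → w ← 1.826100 + 0.27·(-0.815536) = 1.605905
w(1.81) ≈ 1.6059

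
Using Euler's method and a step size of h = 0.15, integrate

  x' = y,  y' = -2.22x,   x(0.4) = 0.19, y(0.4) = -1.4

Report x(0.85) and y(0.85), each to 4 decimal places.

-0.4580, -1.3769

Euler on (x,y): x_{n+1} = x_n + h·x', y_{n+1} = y_n + h·y'.
0.400000: (0.190000, -1.400000); f=(-1.400000, -0.421800) → (-0.020000, -1.463270)
0.550000: (-0.020000, -1.463270); f=(-1.463270, 0.044400) → (-0.239490, -1.456610)
0.700000: (-0.239490, -1.456610); f=(-1.456610, 0.531669) → (-0.457982, -1.376860)
(x(0.85), y(0.85)) ≈ (-0.4580, -1.3769)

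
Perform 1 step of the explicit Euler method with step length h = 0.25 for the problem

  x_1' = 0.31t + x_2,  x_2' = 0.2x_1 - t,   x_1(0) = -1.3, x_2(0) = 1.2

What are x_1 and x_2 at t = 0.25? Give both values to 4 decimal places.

Euler on (x_1,x_2): x_1_{n+1} = x_1_n + h·x_1', x_2_{n+1} = x_2_n + h·x_2'.
0.000000: (-1.300000, 1.200000); f=(1.200000, -0.260000) → (-1.000000, 1.135000)
(x_1(0.25), x_2(0.25)) ≈ (-1.0000, 1.1350)

-1.0000, 1.1350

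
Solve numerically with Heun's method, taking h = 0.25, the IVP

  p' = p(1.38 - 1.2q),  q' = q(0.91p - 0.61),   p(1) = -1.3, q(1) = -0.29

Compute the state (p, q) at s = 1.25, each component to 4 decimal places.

-1.9466, -0.1789

Heun on (p,q): k1 = f(s_n, state_n); k2 = f(s_n + h, state_n + h·k1); state_{n+1} = state_n + (h/2)·(k1 + k2).
1.000000: (-1.300000, -0.290000)
  k1 = (-2.246400, 0.519970)
  predictor → (-1.861600, -0.160007)
  k2 = (-2.926452, 0.368666)
  → (-1.946606, -0.178920)
(p(1.25), q(1.25)) ≈ (-1.9466, -0.1789)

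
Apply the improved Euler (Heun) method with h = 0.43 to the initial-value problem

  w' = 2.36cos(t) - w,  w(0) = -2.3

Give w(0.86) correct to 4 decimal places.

0.0817

Heun: k1 = f(t_n, w_n); k2 = f(t_n + h, w_n + h·k1); w_{n+1} = w_n + (h/2)·(k1 + k2).
t=0.000000, w=-2.300000:
  k1 = f(0.000000, -2.300000) = 4.660000
  k2 = f(0.430000, -0.296200) = 2.441359
  w ← -2.300000 + (0.43/2)·(4.660000 + 2.441359) = -0.773208
t=0.430000, w=-0.773208:
  k1 = f(0.430000, -0.773208) = 2.918367
  k2 = f(0.860000, 0.481690) = 1.058062
  w ← -0.773208 + (0.43/2)·(2.918367 + 1.058062) = 0.081725
w(0.86) ≈ 0.0817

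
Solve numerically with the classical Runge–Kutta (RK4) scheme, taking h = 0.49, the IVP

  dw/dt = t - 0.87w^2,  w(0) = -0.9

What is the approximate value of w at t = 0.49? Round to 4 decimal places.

RK4: k1 = f(t_n, w_n); k2 = f(t_n + h/2, w_n + (h/2)·k1); k3 = f(t_n + h/2, w_n + (h/2)·k2); k4 = f(t_n + h, w_n + h·k3); w_{n+1} = w_n + (h/6)·(k1 + 2k2 + 2k3 + k4).
t=0.000000, w=-0.900000:
  k1 = f(0.000000, -0.900000) = -0.704700
  k2 = f(0.245000, -1.072652) = -0.756006
  k3 = f(0.245000, -1.085221) = -0.779604
  k4 = f(0.490000, -1.282006) = -0.939879
  w ← -0.900000 + (0.49/6)·(k1 + 2k2 + 2k3 + k4) = -1.285123
w(0.49) ≈ -1.2851

-1.2851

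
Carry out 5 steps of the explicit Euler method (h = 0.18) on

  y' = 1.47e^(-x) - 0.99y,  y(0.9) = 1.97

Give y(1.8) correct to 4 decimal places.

0.9919

Euler: y_{n+1} = y_n + h·f(x_n, y_n).
x=0.900000, y=1.970000: f=-1.352643 → y ← 1.970000 + 0.18·(-1.352643) = 1.726524
x=1.080000, y=1.726524: f=-1.210054 → y ← 1.726524 + 0.18·(-1.210054) = 1.508715
x=1.260000, y=1.508715: f=-1.076656 → y ← 1.508715 + 0.18·(-1.076656) = 1.314917
x=1.440000, y=1.314917: f=-0.953484 → y ← 1.314917 + 0.18·(-0.953484) = 1.143290
x=1.620000, y=1.143290: f=-0.840946 → y ← 1.143290 + 0.18·(-0.840946) = 0.991919
y(1.8) ≈ 0.9919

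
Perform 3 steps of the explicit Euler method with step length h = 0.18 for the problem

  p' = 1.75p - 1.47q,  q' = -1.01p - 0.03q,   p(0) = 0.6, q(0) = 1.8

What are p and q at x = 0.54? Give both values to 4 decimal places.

-0.4716, 1.6127

Euler on (p,q): p_{n+1} = p_n + h·p', q_{n+1} = q_n + h·q'.
0.000000: (0.600000, 1.800000); f=(-1.596000, -0.660000) → (0.312720, 1.681200)
0.180000: (0.312720, 1.681200); f=(-1.924104, -0.366283) → (-0.033619, 1.615269)
0.360000: (-0.033619, 1.615269); f=(-2.433278, -0.014503) → (-0.471609, 1.612658)
(p(0.54), q(0.54)) ≈ (-0.4716, 1.6127)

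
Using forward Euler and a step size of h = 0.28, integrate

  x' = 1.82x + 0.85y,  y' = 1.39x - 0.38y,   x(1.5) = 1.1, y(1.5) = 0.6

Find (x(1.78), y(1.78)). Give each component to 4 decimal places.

1.8034, 0.9643

Euler on (x,y): x_{n+1} = x_n + h·x', y_{n+1} = y_n + h·y'.
1.500000: (1.100000, 0.600000); f=(2.512000, 1.301000) → (1.803360, 0.964280)
(x(1.78), y(1.78)) ≈ (1.8034, 0.9643)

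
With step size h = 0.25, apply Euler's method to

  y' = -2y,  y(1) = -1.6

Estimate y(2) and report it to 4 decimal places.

-0.1000

Euler: y_{n+1} = y_n + h·f(t_n, y_n).
t=1.000000, y=-1.600000: f=3.200000 → y ← -1.600000 + 0.25·3.200000 = -0.800000
t=1.250000, y=-0.800000: f=1.600000 → y ← -0.800000 + 0.25·1.600000 = -0.400000
t=1.500000, y=-0.400000: f=0.800000 → y ← -0.400000 + 0.25·0.800000 = -0.200000
t=1.750000, y=-0.200000: f=0.400000 → y ← -0.200000 + 0.25·0.400000 = -0.100000
y(2) ≈ -0.1000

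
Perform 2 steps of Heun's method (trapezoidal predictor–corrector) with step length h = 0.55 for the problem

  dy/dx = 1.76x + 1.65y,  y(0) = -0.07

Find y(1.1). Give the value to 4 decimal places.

Heun: k1 = f(x_n, y_n); k2 = f(x_n + h, y_n + h·k1); y_{n+1} = y_n + (h/2)·(k1 + k2).
x=0.000000, y=-0.070000:
  k1 = f(0.000000, -0.070000) = -0.115500
  k2 = f(0.550000, -0.133525) = 0.747684
  y ← -0.070000 + (0.55/2)·(-0.115500 + 0.747684) = 0.103851
x=0.550000, y=0.103851:
  k1 = f(0.550000, 0.103851) = 1.139353
  k2 = f(1.100000, 0.730495) = 3.141317
  y ← 0.103851 + (0.55/2)·(1.139353 + 3.141317) = 1.281035
y(1.1) ≈ 1.2810

1.2810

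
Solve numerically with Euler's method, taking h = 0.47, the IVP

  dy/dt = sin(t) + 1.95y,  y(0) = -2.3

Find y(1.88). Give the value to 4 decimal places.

-29.0555

Euler: y_{n+1} = y_n + h·f(t_n, y_n).
t=0.000000, y=-2.300000: f=-4.485000 → y ← -2.300000 + 0.47·(-4.485000) = -4.407950
t=0.470000, y=-4.407950: f=-8.142616 → y ← -4.407950 + 0.47·(-8.142616) = -8.234980
t=0.940000, y=-8.234980: f=-15.250652 → y ← -8.234980 + 0.47·(-15.250652) = -15.402786
t=1.410000, y=-15.402786: f=-29.048333 → y ← -15.402786 + 0.47·(-29.048333) = -29.055503
y(1.88) ≈ -29.0555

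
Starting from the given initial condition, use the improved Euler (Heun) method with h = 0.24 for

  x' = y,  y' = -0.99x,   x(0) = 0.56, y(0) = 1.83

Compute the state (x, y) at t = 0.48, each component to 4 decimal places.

Heun on (x,y): k1 = f(t_n, state_n); k2 = f(t_n + h, state_n + h·k1); state_{n+1} = state_n + (h/2)·(k1 + k2).
0.000000: (0.560000, 1.830000)
  k1 = (1.830000, -0.554400)
  predictor → (0.999200, 1.696944)
  k2 = (1.696944, -0.989208)
  → (0.983233, 1.644767)
0.240000: (0.983233, 1.644767)
  k1 = (1.644767, -0.973401)
  predictor → (1.377977, 1.411151)
  k2 = (1.411151, -1.364198)
  → (1.349943, 1.364255)
(x(0.48), y(0.48)) ≈ (1.3499, 1.3643)

1.3499, 1.3643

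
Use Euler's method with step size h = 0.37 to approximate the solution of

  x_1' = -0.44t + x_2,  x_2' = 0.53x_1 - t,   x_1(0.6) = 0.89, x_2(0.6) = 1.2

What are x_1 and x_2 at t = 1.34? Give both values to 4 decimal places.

Euler on (x_1,x_2): x_1_{n+1} = x_1_n + h·x_1', x_2_{n+1} = x_2_n + h·x_2'.
0.600000: (0.890000, 1.200000); f=(0.936000, -0.128300) → (1.236320, 1.152529)
0.970000: (1.236320, 1.152529); f=(0.725729, -0.314750) → (1.504840, 1.036071)
(x_1(1.34), x_2(1.34)) ≈ (1.5048, 1.0361)

1.5048, 1.0361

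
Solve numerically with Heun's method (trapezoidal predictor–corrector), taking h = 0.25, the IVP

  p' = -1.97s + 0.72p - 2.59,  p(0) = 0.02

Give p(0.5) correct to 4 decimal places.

Heun: k1 = f(s_n, p_n); k2 = f(s_n + h, p_n + h·k1); p_{n+1} = p_n + (h/2)·(k1 + k2).
s=0.000000, p=0.020000:
  k1 = f(0.000000, 0.020000) = -2.575600
  k2 = f(0.250000, -0.623900) = -3.531708
  p ← 0.020000 + (0.25/2)·(-2.575600 + (-3.531708)) = -0.743413
s=0.250000, p=-0.743413:
  k1 = f(0.250000, -0.743413) = -3.617758
  k2 = f(0.500000, -1.647853) = -4.761454
  p ← -0.743413 + (0.25/2)·(-3.617758 + (-4.761454)) = -1.790815
p(0.5) ≈ -1.7908

-1.7908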